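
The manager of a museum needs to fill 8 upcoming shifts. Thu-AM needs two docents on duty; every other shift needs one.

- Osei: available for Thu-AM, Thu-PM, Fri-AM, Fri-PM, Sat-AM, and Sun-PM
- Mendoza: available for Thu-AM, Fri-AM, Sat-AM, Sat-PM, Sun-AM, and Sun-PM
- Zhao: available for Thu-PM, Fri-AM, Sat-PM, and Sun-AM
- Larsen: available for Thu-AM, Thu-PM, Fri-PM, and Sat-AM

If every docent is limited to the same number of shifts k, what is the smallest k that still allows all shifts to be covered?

3

With 4 docents and 9 worker-slots to fill, someone must work at least ⌈9/4⌉ = 3 shifts, so k ≥ 3.
k = 3 works: Thu-AM→Osei+Mendoza, Thu-PM→Zhao, Fri-AM→Zhao, Fri-PM→Osei, Sat-AM→Larsen, Sat-PM→Mendoza, Sun-AM→Mendoza, Sun-PM→Osei.
Loads: Osei 3, Mendoza 3, Zhao 2, Larsen 1 — all ≤ 3.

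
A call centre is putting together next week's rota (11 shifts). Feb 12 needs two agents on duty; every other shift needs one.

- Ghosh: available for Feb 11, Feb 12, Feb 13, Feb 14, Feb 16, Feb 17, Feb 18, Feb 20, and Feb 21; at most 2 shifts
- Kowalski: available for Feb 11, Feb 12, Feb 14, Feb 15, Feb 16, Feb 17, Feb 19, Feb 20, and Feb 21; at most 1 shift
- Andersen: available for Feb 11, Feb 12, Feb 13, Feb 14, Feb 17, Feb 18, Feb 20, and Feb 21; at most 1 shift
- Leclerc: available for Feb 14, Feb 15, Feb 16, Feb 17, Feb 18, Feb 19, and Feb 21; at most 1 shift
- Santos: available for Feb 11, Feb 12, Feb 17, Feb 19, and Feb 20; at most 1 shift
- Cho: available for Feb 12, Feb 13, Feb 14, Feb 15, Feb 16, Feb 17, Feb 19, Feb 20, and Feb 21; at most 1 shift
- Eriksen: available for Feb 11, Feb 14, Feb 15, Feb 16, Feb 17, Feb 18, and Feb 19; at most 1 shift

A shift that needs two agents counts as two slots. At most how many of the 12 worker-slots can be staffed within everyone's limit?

8

Total capacity across all agents is 2+1+1+1+1+1+1 = 8, and 12 slots are needed, so at most 8 can be filled.
An assignment achieving 8: Feb 11→Andersen, Feb 12→Santos+Cho, Feb 13→Ghosh, Feb 15→Kowalski, Feb 16→Leclerc, Feb 18→Ghosh, Feb 19→Eriksen.
Loads: Ghosh 2/2, Kowalski 1/1, Andersen 1/1, Leclerc 1/1, Santos 1/1, Cho 1/1, Eriksen 1/1.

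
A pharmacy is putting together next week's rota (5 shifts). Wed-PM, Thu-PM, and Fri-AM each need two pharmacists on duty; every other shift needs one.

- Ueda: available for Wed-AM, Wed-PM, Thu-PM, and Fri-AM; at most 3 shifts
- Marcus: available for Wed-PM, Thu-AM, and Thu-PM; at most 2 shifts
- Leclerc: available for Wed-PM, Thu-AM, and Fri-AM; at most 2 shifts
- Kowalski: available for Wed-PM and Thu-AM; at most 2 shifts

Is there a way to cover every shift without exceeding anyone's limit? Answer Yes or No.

Wed-AM can only be covered by Ueda, so that assignment is forced.
Thu-PM can only be covered by Ueda and Marcus, so that assignment is forced.
Fri-AM can only be covered by Ueda and Leclerc, so that assignment is forced.
One valid schedule: Wed-AM→Ueda, Wed-PM→Leclerc+Kowalski, Thu-AM→Marcus, Thu-PM→Ueda+Marcus, Fri-AM→Ueda+Leclerc.
Loads: Ueda 3/3, Marcus 2/2, Leclerc 2/2, Kowalski 1/2 — all within limits.

Yes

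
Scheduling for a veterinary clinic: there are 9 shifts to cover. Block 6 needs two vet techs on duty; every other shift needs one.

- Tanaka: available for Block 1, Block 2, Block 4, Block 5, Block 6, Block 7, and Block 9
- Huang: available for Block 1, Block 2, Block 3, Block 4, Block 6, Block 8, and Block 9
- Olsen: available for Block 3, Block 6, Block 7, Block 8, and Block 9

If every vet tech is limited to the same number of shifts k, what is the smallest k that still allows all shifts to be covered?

4

With 3 vet techs and 10 worker-slots to fill, someone must work at least ⌈10/3⌉ = 4 shifts, so k ≥ 4.
k = 4 works: Block 1→Tanaka, Block 2→Tanaka, Block 3→Huang, Block 4→Tanaka, Block 5→Tanaka, Block 6→Huang+Olsen, Block 7→Olsen, Block 8→Huang, Block 9→Huang.
Loads: Tanaka 4, Huang 4, Olsen 2 — all ≤ 4.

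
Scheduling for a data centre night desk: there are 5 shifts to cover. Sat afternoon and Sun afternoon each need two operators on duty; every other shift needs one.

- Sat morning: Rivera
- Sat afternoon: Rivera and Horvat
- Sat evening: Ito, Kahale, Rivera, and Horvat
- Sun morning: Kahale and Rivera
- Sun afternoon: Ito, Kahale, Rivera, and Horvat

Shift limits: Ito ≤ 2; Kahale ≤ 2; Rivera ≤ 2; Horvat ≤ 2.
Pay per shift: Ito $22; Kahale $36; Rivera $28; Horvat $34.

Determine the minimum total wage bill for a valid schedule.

$204

Sat morning can only be covered by Rivera, so that assignment is forced.
Sat afternoon can only be covered by Rivera and Horvat, so that assignment is forced.
Picking the cheapest available operator for each shift independently would cost $190, but that ignores the shift limits.
An optimal schedule: Sat morning→Rivera, Sat afternoon→Rivera+Horvat, Sat evening→Ito, Sun morning→Kahale, Sun afternoon→Ito+Horvat.
Total: 28 + 28 + 34 + 22 + 36 + 22 + 34 = $204.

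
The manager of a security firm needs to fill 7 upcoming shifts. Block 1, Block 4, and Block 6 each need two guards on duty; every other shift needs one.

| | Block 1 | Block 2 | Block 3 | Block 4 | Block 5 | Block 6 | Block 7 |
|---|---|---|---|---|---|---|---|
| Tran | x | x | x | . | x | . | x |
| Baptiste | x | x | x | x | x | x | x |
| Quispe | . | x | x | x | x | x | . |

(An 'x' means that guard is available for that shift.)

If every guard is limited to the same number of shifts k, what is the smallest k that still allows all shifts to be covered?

With 3 guards and 10 worker-slots to fill, someone must work at least ⌈10/3⌉ = 4 shifts, so k ≥ 4.
k = 4 works: Block 1→Tran+Baptiste, Block 2→Tran, Block 3→Tran, Block 4→Baptiste+Quispe, Block 5→Baptiste, Block 6→Baptiste+Quispe, Block 7→Tran.
Loads: Tran 4, Baptiste 4, Quispe 2 — all ≤ 4.

4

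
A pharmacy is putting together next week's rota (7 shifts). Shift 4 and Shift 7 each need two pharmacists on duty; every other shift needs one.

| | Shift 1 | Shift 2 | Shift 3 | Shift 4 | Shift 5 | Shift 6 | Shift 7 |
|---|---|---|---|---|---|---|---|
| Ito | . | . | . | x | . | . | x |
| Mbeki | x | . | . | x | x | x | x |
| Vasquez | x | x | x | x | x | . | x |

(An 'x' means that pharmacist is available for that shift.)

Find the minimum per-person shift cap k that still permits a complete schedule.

With 3 pharmacists and 9 worker-slots to fill, someone must work at least ⌈9/3⌉ = 3 shifts, so k ≥ 3.
k = 3 is infeasible (exhaustive check).
k = 4 works: Shift 1→Mbeki, Shift 2→Vasquez, Shift 3→Vasquez, Shift 4→Ito+Mbeki, Shift 5→Mbeki, Shift 6→Mbeki, Shift 7→Ito+Vasquez.
Loads: Ito 2, Mbeki 4, Vasquez 3 — all ≤ 4.

4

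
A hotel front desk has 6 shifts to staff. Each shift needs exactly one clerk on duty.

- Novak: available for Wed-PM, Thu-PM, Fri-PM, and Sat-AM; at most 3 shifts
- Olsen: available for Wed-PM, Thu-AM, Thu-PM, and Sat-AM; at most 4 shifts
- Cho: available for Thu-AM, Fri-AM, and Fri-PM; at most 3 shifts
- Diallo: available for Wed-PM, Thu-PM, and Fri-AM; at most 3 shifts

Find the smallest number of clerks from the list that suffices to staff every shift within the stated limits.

2

6 slots to fill and no one can take more than 4, so at least ⌈6/4⌉ = 2 clerks are needed.
Novak and Cho alone can cover everything: Wed-PM→Novak, Thu-AM→Cho, Thu-PM→Novak, Fri-AM→Cho, Fri-PM→Cho, Sat-AM→Novak.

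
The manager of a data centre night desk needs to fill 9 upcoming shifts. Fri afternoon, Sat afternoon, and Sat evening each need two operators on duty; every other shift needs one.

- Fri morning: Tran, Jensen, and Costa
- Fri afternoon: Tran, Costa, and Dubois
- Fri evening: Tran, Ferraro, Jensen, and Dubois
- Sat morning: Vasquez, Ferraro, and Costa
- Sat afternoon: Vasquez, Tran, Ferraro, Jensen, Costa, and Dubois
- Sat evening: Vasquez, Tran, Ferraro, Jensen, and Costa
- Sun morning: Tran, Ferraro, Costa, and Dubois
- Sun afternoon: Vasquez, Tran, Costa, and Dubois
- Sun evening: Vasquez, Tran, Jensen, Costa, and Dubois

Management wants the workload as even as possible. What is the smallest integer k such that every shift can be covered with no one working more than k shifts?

With 6 operators and 12 worker-slots to fill, someone must work at least ⌈12/6⌉ = 2 shifts, so k ≥ 2.
k = 2 works: Fri morning→Tran, Fri afternoon→Tran+Costa, Fri evening→Ferraro, Sat morning→Vasquez, Sat afternoon→Jensen+Dubois, Sat evening→Jensen+Costa, Sun morning→Ferraro, Sun afternoon→Vasquez, Sun evening→Dubois.
Loads: Vasquez 2, Tran 2, Ferraro 2, Jensen 2, Costa 2, Dubois 2 — all ≤ 2.

2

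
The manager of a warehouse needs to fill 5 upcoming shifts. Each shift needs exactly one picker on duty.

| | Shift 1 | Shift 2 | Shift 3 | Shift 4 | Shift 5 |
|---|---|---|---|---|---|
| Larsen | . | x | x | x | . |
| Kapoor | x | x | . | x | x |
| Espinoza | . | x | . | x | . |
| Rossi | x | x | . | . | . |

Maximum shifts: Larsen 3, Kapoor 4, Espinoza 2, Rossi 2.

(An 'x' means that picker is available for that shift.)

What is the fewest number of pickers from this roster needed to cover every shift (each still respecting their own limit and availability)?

2

5 slots to fill and no one can take more than 4, so at least ⌈5/4⌉ = 2 pickers are needed.
Larsen and Kapoor alone can cover everything: Shift 1→Kapoor, Shift 2→Larsen, Shift 3→Larsen, Shift 4→Larsen, Shift 5→Kapoor.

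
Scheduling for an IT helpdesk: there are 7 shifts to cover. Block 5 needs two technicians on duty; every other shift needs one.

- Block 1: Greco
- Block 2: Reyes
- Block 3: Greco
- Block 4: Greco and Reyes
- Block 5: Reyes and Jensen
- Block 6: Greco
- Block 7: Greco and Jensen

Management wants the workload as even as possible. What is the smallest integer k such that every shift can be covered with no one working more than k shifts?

With 3 technicians and 8 worker-slots to fill, someone must work at least ⌈8/3⌉ = 3 shifts, so k ≥ 3.
k = 3 works: Block 1→Greco, Block 2→Reyes, Block 3→Greco, Block 4→Reyes, Block 5→Reyes+Jensen, Block 6→Greco, Block 7→Jensen.
Loads: Greco 3, Reyes 3, Jensen 2 — all ≤ 3.

3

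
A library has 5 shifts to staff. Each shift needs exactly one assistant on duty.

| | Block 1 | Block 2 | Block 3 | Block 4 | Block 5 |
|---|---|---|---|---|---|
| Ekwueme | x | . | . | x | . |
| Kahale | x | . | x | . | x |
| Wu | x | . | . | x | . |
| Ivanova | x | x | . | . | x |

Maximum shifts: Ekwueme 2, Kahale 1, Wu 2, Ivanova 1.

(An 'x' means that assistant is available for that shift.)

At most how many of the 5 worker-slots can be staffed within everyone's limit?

Total capacity across all assistants is 2+1+2+1 = 6, and 5 slots are needed, so at most 5 can be filled.
Shifts {Block 2, Block 3, Block 5} need 3 slots but only Kahale and Ivanova are available for them, supplying at most 2 — so at least 1 slot must go unfilled.
An assignment achieving 4: Block 1→Ekwueme, Block 2→Ivanova, Block 3→Kahale, Block 4→Ekwueme.
Loads: Ekwueme 2/2, Kahale 1/1, Wu 0/2, Ivanova 1/1.

4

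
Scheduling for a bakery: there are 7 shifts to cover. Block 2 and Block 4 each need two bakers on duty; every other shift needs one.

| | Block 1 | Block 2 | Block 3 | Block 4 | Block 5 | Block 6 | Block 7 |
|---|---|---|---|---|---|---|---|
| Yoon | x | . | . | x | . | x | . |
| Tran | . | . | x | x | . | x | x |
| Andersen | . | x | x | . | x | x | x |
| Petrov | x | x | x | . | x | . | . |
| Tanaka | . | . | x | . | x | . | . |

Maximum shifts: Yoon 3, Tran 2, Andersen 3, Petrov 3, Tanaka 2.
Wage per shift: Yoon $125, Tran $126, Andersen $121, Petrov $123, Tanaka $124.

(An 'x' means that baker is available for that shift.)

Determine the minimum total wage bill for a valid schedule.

$1107

Block 2 can only be covered by Andersen and Petrov, so that assignment is forced.
Block 4 can only be covered by Yoon and Tran, so that assignment is forced.
Picking the cheapest available baker for each shift independently would cost $1102, but that ignores the shift limits.
An optimal schedule: Block 1→Petrov, Block 2→Andersen+Petrov, Block 3→Tanaka, Block 4→Yoon+Tran, Block 5→Petrov, Block 6→Andersen, Block 7→Andersen.
Total: 123 + 121 + 123 + 124 + 125 + 126 + 123 + 121 + 121 = $1107.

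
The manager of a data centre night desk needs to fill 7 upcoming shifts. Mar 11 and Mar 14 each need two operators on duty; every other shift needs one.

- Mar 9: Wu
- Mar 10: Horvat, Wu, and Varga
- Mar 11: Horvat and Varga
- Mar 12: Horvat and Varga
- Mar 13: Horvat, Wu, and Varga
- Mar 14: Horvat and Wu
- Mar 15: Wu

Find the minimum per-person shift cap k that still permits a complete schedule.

With 3 operators and 9 worker-slots to fill, someone must work at least ⌈9/3⌉ = 3 shifts, so k ≥ 3.
k = 3 works: Mar 9→Wu, Mar 10→Varga, Mar 11→Horvat+Varga, Mar 12→Horvat, Mar 13→Varga, Mar 14→Horvat+Wu, Mar 15→Wu.
Loads: Horvat 3, Wu 3, Varga 3 — all ≤ 3.

3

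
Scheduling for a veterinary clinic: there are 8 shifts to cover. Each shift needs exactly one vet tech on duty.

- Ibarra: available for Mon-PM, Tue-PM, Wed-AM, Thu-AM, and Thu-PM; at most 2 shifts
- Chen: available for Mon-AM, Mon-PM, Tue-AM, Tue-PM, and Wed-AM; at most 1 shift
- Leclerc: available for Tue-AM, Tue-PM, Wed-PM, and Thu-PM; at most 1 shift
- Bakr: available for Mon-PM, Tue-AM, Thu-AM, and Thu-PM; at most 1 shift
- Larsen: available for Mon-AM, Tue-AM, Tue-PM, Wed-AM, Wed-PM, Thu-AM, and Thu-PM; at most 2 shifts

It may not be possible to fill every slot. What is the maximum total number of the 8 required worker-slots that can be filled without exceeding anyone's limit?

7

Total capacity across all vet techs is 2+1+1+1+2 = 7, and 8 slots are needed, so at most 7 can be filled.
An assignment achieving 7: Mon-AM→Chen, Mon-PM→Ibarra, Tue-AM→Larsen, Tue-PM→Larsen, Wed-AM→Ibarra, Wed-PM→Leclerc, Thu-AM→Bakr.
Loads: Ibarra 2/2, Chen 1/1, Leclerc 1/1, Bakr 1/1, Larsen 2/2.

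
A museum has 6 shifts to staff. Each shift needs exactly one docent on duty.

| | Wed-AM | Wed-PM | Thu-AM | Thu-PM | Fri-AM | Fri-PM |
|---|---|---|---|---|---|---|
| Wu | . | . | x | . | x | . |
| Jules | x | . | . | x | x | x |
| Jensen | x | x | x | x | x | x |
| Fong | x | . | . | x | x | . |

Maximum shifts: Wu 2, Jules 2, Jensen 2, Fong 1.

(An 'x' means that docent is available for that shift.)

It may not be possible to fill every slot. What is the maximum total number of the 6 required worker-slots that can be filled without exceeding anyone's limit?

Total capacity across all docents is 2+2+2+1 = 7, and 6 slots are needed, so at most 6 can be filled.
An assignment achieving 6: Wed-AM→Jules, Wed-PM→Jensen, Thu-AM→Wu, Thu-PM→Jensen, Fri-AM→Wu, Fri-PM→Jules.
Loads: Wu 2/2, Jules 2/2, Jensen 2/2, Fong 0/1.

6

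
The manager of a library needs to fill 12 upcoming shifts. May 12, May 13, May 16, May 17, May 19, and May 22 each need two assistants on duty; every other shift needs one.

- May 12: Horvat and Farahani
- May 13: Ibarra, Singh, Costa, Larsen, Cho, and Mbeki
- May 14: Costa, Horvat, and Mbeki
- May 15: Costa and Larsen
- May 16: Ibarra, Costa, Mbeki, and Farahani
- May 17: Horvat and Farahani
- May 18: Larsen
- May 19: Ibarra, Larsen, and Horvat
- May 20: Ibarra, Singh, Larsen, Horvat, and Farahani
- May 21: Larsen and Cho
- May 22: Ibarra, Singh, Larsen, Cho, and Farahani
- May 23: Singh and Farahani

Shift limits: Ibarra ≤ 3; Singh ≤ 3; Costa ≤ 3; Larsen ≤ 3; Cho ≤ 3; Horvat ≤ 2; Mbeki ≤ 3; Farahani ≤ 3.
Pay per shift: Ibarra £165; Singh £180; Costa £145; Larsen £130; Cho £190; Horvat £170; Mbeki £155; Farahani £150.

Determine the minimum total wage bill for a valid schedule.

£2755

May 12 can only be covered by Horvat and Farahani, so that assignment is forced.
May 17 can only be covered by Horvat and Farahani, so that assignment is forced.
May 18 can only be covered by Larsen, so that assignment is forced.
Picking the cheapest available assistant for each shift independently would cost £2600, but that ignores the shift limits.
An optimal schedule: May 12→Farahani+Horvat, May 13→Costa+Mbeki, May 14→Mbeki, May 15→Costa, May 16→Costa+Mbeki, May 17→Farahani+Horvat, May 18→Larsen, May 19→Larsen+Ibarra, May 20→Ibarra, May 21→Larsen, May 22→Ibarra+Singh, May 23→Farahani.
Total: 150 + 170 + 145 + 155 + 155 + 145 + 145 + 155 + 150 + 170 + 130 + 130 + 165 + 165 + 130 + 165 + 180 + 150 = £2755.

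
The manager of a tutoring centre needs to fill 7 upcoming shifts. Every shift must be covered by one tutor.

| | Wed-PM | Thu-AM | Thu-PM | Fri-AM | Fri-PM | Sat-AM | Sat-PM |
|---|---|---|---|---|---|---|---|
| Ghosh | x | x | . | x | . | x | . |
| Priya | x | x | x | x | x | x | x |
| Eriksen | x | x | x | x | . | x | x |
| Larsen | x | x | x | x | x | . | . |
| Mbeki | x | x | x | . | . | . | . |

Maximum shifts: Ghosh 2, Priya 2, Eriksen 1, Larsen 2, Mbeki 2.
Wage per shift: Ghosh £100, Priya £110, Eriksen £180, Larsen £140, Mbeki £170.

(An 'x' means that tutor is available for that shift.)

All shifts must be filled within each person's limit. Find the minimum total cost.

£870

Picking the cheapest available tutor for each shift independently would cost £730, but that ignores the shift limits.
An optimal schedule: Wed-PM→Larsen, Thu-AM→Mbeki, Thu-PM→Larsen, Fri-AM→Ghosh, Fri-PM→Priya, Sat-AM→Ghosh, Sat-PM→Priya.
Total: 140 + 170 + 140 + 100 + 110 + 100 + 110 = £870.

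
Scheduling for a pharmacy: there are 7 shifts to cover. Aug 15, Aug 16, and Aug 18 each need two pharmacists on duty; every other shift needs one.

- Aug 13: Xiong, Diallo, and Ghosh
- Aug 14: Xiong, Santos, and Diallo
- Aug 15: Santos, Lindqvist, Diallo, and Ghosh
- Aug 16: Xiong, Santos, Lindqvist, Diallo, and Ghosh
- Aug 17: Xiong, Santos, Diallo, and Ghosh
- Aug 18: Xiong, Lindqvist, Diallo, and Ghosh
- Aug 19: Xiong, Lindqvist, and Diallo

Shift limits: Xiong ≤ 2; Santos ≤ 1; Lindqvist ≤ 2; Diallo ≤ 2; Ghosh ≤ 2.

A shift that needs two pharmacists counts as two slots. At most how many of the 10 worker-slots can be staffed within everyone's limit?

Total capacity across all pharmacists is 2+1+2+2+2 = 9, and 10 slots are needed, so at most 9 can be filled.
An assignment achieving 9: Aug 13→Xiong, Aug 14→Xiong, Aug 15→Santos+Lindqvist, Aug 16→Ghosh, Aug 17→Diallo, Aug 18→Diallo+Ghosh, Aug 19→Lindqvist.
Loads: Xiong 2/2, Santos 1/1, Lindqvist 2/2, Diallo 2/2, Ghosh 2/2.

9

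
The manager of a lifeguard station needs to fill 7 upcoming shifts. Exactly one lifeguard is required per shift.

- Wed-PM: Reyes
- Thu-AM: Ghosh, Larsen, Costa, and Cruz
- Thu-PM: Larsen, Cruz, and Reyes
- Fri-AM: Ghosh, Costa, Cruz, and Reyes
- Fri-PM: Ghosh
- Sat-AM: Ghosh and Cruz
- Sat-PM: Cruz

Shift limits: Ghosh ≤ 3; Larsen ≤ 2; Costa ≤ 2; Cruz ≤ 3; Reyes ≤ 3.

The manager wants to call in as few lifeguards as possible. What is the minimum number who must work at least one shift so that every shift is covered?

3

7 slots to fill and no one can take more than 3, so at least ⌈7/3⌉ = 3 lifeguards are needed.
Ghosh, Cruz, and Reyes alone can cover everything: Wed-PM→Reyes, Thu-AM→Ghosh, Thu-PM→Cruz, Fri-AM→Cruz, Fri-PM→Ghosh, Sat-AM→Ghosh, Sat-PM→Cruz.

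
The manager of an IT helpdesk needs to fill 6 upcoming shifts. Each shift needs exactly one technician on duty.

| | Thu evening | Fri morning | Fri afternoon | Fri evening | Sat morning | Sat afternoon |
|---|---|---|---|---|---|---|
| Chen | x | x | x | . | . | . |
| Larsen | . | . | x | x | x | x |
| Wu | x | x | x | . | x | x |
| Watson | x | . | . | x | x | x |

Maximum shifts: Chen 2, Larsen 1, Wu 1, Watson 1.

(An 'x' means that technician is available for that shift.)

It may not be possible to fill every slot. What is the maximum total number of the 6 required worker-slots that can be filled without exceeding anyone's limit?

Total capacity across all technicians is 2+1+1+1 = 5, and 6 slots are needed, so at most 5 can be filled.
An assignment achieving 5: Thu evening→Chen, Fri morning→Chen, Fri afternoon→Wu, Fri evening→Larsen, Sat morning→Watson.
Loads: Chen 2/2, Larsen 1/1, Wu 1/1, Watson 1/1.

5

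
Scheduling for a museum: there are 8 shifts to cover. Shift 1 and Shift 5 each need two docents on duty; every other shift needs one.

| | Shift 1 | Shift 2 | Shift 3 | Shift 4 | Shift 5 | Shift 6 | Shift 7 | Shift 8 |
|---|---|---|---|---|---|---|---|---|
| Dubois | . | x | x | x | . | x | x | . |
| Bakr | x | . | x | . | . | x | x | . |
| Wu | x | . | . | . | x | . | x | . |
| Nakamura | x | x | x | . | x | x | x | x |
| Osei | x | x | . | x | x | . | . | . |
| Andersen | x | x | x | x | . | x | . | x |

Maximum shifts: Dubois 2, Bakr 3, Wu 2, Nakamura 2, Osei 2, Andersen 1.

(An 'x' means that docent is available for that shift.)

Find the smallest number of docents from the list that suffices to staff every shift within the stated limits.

10 slots to fill and no one can take more than 3, so at least ⌈10/3⌉ = 4 docents are needed.
Any 4 docents together have capacity at most 3+2+2+2 = 9 < 10 slots, so 4 can never suffice.
Dubois, Bakr, Wu, Nakamura, and Osei alone can cover everything: Shift 1→Wu+Osei, Shift 2→Dubois, Shift 3→Bakr, Shift 4→Dubois, Shift 5→Wu+Nakamura, Shift 6→Bakr, Shift 7→Bakr, Shift 8→Nakamura.

5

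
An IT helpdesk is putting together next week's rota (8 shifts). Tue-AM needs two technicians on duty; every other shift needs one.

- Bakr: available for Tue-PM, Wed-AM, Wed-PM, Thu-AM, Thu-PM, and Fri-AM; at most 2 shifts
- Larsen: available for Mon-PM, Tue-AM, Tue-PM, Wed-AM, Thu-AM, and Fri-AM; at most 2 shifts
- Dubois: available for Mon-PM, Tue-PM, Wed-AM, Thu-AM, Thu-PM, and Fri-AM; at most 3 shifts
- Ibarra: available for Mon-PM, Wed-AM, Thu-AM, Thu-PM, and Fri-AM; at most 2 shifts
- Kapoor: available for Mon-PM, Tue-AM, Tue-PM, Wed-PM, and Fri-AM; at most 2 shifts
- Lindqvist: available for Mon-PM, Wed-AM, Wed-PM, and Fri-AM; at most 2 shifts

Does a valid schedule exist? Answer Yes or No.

Tue-AM can only be covered by Larsen and Kapoor, so that assignment is forced.
One valid schedule: Mon-PM→Dubois, Tue-AM→Larsen+Kapoor, Tue-PM→Larsen, Wed-AM→Dubois, Wed-PM→Bakr, Thu-AM→Dubois, Thu-PM→Bakr, Fri-AM→Ibarra.
Loads: Bakr 2/2, Larsen 2/2, Dubois 3/3, Ibarra 1/2, Kapoor 1/2, Lindqvist 0/2 — all within limits.

Yes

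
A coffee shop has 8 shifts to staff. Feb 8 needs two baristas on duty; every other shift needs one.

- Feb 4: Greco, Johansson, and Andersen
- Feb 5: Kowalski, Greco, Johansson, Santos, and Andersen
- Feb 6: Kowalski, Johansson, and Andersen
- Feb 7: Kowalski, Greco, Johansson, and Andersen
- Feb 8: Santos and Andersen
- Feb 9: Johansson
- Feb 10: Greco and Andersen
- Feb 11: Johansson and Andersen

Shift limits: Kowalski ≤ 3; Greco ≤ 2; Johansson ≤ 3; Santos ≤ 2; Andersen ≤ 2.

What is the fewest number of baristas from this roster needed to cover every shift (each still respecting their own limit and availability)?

9 slots to fill and no one can take more than 3, so at least ⌈9/3⌉ = 3 baristas are needed.
Any 3 baristas together have capacity at most 3+3+2 = 8 < 9 slots, so 3 can never suffice.
Kowalski, Johansson, Santos, and Andersen alone can cover everything: Feb 4→Johansson, Feb 5→Kowalski, Feb 6→Kowalski, Feb 7→Kowalski, Feb 8→Santos+Andersen, Feb 9→Johansson, Feb 10→Andersen, Feb 11→Johansson.

4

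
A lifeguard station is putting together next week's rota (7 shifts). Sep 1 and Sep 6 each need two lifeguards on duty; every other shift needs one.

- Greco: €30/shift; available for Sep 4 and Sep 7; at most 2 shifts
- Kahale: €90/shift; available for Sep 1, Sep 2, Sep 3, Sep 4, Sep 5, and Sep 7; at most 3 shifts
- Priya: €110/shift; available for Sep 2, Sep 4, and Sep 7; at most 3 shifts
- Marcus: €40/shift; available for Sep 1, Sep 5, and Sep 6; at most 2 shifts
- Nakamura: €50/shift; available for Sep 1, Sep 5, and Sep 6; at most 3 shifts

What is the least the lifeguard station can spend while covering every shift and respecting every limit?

Sep 3 can only be covered by Kahale, so that assignment is forced.
Sep 6 can only be covered by Marcus and Nakamura, so that assignment is forced.
Picking the cheapest available lifeguard for each shift independently would cost €460, but that ignores the shift limits.
An optimal schedule: Sep 1→Marcus+Nakamura, Sep 2→Kahale, Sep 3→Kahale, Sep 4→Greco, Sep 5→Nakamura, Sep 6→Marcus+Nakamura, Sep 7→Greco.
Total: 40 + 50 + 90 + 90 + 30 + 50 + 40 + 50 + 30 = €470.

€470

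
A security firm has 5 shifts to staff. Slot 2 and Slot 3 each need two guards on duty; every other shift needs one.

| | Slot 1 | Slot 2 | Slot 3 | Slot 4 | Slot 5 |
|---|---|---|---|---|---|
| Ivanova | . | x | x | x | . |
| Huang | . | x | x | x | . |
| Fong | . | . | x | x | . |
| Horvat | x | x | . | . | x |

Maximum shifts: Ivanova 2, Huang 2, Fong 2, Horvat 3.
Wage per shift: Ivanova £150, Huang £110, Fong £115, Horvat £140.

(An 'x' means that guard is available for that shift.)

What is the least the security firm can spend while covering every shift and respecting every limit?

£870

Slot 1 can only be covered by Horvat, so that assignment is forced.
Slot 5 can only be covered by Horvat, so that assignment is forced.
Picking the cheapest available guard for each shift independently would cost £865, but that ignores the shift limits.
An optimal schedule: Slot 1→Horvat, Slot 2→Huang+Horvat, Slot 3→Huang+Fong, Slot 4→Fong, Slot 5→Horvat.
Total: 140 + 110 + 140 + 110 + 115 + 115 + 140 = £870.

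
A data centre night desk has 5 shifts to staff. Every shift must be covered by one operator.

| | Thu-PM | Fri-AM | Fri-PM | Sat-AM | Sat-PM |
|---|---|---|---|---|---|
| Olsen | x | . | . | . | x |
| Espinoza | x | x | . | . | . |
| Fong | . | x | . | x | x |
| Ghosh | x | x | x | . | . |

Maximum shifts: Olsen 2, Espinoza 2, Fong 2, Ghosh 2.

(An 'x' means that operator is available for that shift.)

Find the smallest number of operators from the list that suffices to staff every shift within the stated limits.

3

5 slots to fill and no one can take more than 2, so at least ⌈5/2⌉ = 3 operators are needed.
Olsen, Fong, and Ghosh alone can cover everything: Thu-PM→Olsen, Fri-AM→Fong, Fri-PM→Ghosh, Sat-AM→Fong, Sat-PM→Olsen.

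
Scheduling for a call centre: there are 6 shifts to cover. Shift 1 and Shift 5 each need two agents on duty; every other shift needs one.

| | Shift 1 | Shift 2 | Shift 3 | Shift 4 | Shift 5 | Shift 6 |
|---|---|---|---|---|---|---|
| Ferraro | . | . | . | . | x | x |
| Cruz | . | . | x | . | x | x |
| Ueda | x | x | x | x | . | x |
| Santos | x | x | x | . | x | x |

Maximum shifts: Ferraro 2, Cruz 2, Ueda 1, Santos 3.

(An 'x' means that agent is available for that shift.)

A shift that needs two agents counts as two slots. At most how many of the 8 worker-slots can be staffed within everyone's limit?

7

Total capacity across all agents is 2+2+1+3 = 8, and 8 slots are needed, so at most 8 can be filled.
Shifts {Shift 1, Shift 4} need 3 slots but only Ueda and Santos are available for them, supplying at most 2 — so at least 1 slot must go unfilled.
An assignment achieving 7: Shift 1→Santos, Shift 2→Santos, Shift 3→Cruz, Shift 4→Ueda, Shift 5→Ferraro+Cruz, Shift 6→Ferraro.
Loads: Ferraro 2/2, Cruz 2/2, Ueda 1/1, Santos 2/3.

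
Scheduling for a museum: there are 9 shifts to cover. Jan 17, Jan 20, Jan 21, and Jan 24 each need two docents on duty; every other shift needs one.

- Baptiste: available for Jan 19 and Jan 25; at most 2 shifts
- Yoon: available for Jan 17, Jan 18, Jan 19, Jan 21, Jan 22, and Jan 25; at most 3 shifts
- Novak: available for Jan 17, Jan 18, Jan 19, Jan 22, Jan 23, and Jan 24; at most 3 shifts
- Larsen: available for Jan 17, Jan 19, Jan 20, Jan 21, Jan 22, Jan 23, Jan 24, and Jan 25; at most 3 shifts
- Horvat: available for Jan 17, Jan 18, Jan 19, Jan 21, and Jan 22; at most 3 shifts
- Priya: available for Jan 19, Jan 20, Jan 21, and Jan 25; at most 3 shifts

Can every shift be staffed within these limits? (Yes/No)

Jan 20 can only be covered by Larsen and Priya, so that assignment is forced.
Jan 24 can only be covered by Novak and Larsen, so that assignment is forced.
One valid schedule: Jan 17→Yoon+Novak, Jan 18→Yoon, Jan 19→Baptiste, Jan 20→Larsen+Priya, Jan 21→Larsen+Horvat, Jan 22→Yoon, Jan 23→Novak, Jan 24→Novak+Larsen, Jan 25→Baptiste.
Loads: Baptiste 2/2, Yoon 3/3, Novak 3/3, Larsen 3/3, Horvat 1/3, Priya 1/3 — all within limits.

Yes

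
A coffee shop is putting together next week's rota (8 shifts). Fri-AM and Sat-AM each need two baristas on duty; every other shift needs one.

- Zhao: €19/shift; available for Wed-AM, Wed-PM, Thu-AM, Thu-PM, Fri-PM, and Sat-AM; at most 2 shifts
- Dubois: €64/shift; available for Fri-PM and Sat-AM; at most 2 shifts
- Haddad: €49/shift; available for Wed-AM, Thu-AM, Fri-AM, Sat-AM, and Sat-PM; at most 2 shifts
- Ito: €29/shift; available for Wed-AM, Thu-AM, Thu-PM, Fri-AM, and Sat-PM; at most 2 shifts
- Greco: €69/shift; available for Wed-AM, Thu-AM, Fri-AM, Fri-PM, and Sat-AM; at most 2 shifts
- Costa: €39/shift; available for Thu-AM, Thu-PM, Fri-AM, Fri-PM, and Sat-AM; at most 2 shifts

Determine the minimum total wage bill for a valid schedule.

€400

Wed-PM can only be covered by Zhao, so that assignment is forced.
Picking the cheapest available barista for each shift independently would cost €250, but that ignores the shift limits.
An optimal schedule: Wed-AM→Ito, Wed-PM→Zhao, Thu-AM→Costa, Thu-PM→Zhao, Fri-AM→Costa+Haddad, Fri-PM→Dubois, Sat-AM→Haddad+Dubois, Sat-PM→Ito.
Total: 29 + 19 + 39 + 19 + 39 + 49 + 64 + 49 + 64 + 29 = €400.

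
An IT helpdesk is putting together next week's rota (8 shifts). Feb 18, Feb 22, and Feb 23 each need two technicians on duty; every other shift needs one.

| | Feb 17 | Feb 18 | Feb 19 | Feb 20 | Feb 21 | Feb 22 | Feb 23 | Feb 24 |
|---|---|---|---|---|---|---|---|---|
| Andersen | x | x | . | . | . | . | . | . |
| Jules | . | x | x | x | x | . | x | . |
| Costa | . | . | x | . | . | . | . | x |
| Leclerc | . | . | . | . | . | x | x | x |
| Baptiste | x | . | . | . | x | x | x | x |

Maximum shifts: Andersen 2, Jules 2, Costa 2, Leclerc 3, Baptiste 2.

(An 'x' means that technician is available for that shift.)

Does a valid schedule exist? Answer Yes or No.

Total capacity is 11 and 11 slots are needed, so capacity alone doesn't rule it out.
Shifts {Feb 18, Feb 20, Feb 21, Feb 22, Feb 23} need 8 worker-slots in total, but the technicians available for any of those shifts (Andersen, Jules, Leclerc, and Baptiste) can supply at most 7 among them. So no valid schedule exists.

No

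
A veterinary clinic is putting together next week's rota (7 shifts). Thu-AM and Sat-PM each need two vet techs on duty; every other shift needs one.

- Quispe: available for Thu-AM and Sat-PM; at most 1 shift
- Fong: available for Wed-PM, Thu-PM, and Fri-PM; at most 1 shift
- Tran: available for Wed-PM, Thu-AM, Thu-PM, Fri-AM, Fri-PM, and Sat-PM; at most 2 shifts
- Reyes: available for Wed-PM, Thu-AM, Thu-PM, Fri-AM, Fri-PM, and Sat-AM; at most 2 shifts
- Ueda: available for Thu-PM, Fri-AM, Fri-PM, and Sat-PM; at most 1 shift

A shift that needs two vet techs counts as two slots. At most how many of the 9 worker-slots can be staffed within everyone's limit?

7

Total capacity across all vet techs is 1+1+2+2+1 = 7, and 9 slots are needed, so at most 7 can be filled.
An assignment achieving 7: Wed-PM→Fong, Thu-AM→Quispe+Tran, Thu-PM→Reyes, Fri-AM→Tran, Sat-AM→Reyes, Sat-PM→Ueda.
Loads: Quispe 1/1, Fong 1/1, Tran 2/2, Reyes 2/2, Ueda 1/1.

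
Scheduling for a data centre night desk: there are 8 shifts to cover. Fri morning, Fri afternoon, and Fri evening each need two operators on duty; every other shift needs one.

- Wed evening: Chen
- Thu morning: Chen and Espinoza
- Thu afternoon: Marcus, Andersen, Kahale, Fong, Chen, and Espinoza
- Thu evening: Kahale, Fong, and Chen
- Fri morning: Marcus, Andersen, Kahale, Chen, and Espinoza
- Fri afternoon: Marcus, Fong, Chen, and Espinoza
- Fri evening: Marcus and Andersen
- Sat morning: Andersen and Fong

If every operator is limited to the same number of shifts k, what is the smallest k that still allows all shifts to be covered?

With 6 operators and 11 worker-slots to fill, someone must work at least ⌈11/6⌉ = 2 shifts, so k ≥ 2.
k = 2 works: Wed evening→Chen, Thu morning→Chen, Thu afternoon→Marcus, Thu evening→Kahale, Fri morning→Kahale+Espinoza, Fri afternoon→Fong+Espinoza, Fri evening→Marcus+Andersen, Sat morning→Andersen.
Loads: Marcus 2, Andersen 2, Kahale 2, Fong 1, Chen 2, Espinoza 2 — all ≤ 2.

2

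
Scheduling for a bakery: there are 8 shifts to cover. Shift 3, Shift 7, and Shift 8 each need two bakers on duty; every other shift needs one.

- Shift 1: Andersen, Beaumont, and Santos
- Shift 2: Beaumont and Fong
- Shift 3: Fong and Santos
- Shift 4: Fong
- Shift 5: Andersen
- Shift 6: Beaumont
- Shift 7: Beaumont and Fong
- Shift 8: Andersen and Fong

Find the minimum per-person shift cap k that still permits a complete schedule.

With 4 bakers and 11 worker-slots to fill, someone must work at least ⌈11/4⌉ = 3 shifts, so k ≥ 3.
k = 3 fails: Shifts {Shift 3, Shift 4, Shift 7, Shift 8} need 7 worker-slots in total, but the bakers available for any of those shifts (Andersen, Beaumont, Fong, and Santos) can supply at most 6 among them. So no valid schedule exists.
k = 4 works: Shift 1→Andersen, Shift 2→Beaumont, Shift 3→Fong+Santos, Shift 4→Fong, Shift 5→Andersen, Shift 6→Beaumont, Shift 7→Beaumont+Fong, Shift 8→Andersen+Fong.
Loads: Andersen 3, Beaumont 3, Fong 4, Santos 1 — all ≤ 4.

4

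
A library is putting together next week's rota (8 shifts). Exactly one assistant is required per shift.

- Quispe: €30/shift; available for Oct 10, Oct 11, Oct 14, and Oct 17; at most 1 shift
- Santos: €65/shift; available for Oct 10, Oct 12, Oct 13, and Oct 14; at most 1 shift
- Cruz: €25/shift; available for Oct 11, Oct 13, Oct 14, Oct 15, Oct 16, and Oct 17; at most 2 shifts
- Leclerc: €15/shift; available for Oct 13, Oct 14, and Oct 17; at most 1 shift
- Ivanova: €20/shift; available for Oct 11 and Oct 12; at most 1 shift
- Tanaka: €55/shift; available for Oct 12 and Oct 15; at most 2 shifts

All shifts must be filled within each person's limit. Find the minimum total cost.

€290

Oct 16 can only be covered by Cruz, so that assignment is forced.
Picking the cheapest available assistant for each shift independently would cost €165, but that ignores the shift limits.
An optimal schedule: Oct 10→Quispe, Oct 11→Ivanova, Oct 12→Tanaka, Oct 13→Santos, Oct 14→Leclerc, Oct 15→Tanaka, Oct 16→Cruz, Oct 17→Cruz.
Total: 30 + 20 + 55 + 65 + 15 + 55 + 25 + 25 = €290.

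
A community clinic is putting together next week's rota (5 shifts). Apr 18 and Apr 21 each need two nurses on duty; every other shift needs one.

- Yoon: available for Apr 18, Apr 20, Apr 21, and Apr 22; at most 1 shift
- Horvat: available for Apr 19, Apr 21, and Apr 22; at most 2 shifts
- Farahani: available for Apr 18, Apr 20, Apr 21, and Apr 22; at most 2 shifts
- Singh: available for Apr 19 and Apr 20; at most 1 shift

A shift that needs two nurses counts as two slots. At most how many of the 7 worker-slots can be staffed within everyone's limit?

6

Total capacity across all nurses is 1+2+2+1 = 6, and 7 slots are needed, so at most 6 can be filled.
An assignment achieving 6: Apr 18→Yoon+Farahani, Apr 19→Horvat, Apr 20→Singh, Apr 21→Horvat+Farahani.
Loads: Yoon 1/1, Horvat 2/2, Farahani 2/2, Singh 1/1.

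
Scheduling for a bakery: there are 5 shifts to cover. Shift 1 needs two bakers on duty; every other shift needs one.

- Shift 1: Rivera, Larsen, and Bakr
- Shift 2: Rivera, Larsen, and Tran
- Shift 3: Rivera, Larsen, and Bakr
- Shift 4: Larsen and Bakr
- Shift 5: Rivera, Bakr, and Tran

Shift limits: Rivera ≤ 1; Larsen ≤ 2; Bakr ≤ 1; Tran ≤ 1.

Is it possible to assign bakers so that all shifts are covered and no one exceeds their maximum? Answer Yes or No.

No

Shifts {Shift 1, Shift 2, Shift 3, Shift 4, Shift 5} need 6 worker-slots in total, but the bakers available for any of those shifts (Rivera, Larsen, Bakr, and Tran) can supply at most 5 among them. So no valid schedule exists.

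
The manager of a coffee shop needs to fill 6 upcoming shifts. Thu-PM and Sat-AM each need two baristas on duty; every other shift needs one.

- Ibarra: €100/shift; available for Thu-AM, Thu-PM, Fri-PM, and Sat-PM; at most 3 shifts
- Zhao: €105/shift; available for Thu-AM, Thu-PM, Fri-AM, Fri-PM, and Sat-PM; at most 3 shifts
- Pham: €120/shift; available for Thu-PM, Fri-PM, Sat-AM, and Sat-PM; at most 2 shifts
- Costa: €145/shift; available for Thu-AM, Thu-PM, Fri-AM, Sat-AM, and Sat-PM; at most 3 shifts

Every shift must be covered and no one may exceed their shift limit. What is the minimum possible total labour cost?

Sat-AM can only be covered by Pham and Costa, so that assignment is forced.
Picking the cheapest available barista for each shift independently would cost €875, but that ignores the shift limits.
An optimal schedule: Thu-AM→Ibarra, Thu-PM→Ibarra+Zhao, Fri-AM→Zhao, Fri-PM→Ibarra, Sat-AM→Pham+Costa, Sat-PM→Zhao.
Total: 100 + 100 + 105 + 105 + 100 + 120 + 145 + 105 = €880.

€880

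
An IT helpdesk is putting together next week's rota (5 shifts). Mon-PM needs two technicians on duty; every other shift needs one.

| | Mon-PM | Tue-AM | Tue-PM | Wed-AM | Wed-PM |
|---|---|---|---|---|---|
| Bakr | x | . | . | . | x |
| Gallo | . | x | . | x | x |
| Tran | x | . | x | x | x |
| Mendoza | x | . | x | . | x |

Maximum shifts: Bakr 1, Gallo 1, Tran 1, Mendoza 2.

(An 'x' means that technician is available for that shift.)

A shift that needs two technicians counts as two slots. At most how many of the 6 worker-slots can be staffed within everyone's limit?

5

Total capacity across all technicians is 1+1+1+2 = 5, and 6 slots are needed, so at most 5 can be filled.
An assignment achieving 5: Mon-PM→Bakr+Mendoza, Tue-AM→Gallo, Tue-PM→Tran, Wed-PM→Mendoza.
Loads: Bakr 1/1, Gallo 1/1, Tran 1/1, Mendoza 2/2.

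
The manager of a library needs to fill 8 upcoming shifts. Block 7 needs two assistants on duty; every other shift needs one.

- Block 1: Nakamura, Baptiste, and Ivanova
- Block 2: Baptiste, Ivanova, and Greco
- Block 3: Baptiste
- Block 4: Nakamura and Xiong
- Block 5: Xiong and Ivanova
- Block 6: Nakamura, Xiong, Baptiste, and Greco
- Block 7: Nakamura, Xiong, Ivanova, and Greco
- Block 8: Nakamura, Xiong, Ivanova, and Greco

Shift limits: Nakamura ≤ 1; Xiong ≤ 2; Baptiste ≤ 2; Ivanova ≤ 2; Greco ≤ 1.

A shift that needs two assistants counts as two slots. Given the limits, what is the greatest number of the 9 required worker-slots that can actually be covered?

8

Total capacity across all assistants is 1+2+2+2+1 = 8, and 9 slots are needed, so at most 8 can be filled.
An assignment achieving 8: Block 1→Baptiste, Block 2→Ivanova, Block 3→Baptiste, Block 4→Nakamura, Block 5→Xiong, Block 6→Xiong, Block 7→Ivanova+Greco.
Loads: Nakamura 1/1, Xiong 2/2, Baptiste 2/2, Ivanova 2/2, Greco 1/1.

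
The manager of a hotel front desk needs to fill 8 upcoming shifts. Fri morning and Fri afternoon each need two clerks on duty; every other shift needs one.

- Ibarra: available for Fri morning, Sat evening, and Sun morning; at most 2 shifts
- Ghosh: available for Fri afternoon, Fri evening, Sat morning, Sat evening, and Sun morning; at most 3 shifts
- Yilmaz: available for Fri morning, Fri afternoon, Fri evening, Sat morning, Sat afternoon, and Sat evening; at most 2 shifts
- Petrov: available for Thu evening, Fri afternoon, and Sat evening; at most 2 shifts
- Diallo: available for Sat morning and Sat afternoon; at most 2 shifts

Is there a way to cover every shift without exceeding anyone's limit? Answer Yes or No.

Thu evening can only be covered by Petrov, so that assignment is forced.
Fri morning can only be covered by Ibarra and Yilmaz, so that assignment is forced.
One valid schedule: Thu evening→Petrov, Fri morning→Ibarra+Yilmaz, Fri afternoon→Ghosh+Petrov, Fri evening→Ghosh, Sat morning→Diallo, Sat afternoon→Yilmaz, Sat evening→Ghosh, Sun morning→Ibarra.
Loads: Ibarra 2/2, Ghosh 3/3, Yilmaz 2/2, Petrov 2/2, Diallo 1/2 — all within limits.

Yes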